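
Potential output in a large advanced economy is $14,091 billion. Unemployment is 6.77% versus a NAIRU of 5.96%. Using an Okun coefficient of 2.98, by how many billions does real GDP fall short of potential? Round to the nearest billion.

$340 billion

Output gap = -2.98 × (6.77 - 5.96) = -2.98 × 0.81 = -2.4138%.
Actual GDP ≈ 14091 × 0.975862 ≈ 13751 billion, so the shortfall is 14091 - 13751 = 340 billion.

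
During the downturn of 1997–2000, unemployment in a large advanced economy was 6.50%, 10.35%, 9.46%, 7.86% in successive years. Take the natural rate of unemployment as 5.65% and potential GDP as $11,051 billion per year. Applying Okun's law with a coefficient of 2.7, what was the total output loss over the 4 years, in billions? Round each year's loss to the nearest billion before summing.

$3,452 billion

Year 1997: gap = -2.7 × (6.5 - 5.65) = -2.295%, loss ≈ 11051 × 2.295/100 ≈ 254.
Year 1998: gap = -2.7 × (10.35 - 5.65) = -12.69%, loss ≈ 11051 × 12.69/100 ≈ 1402.
Year 1999: gap = -2.7 × (9.46 - 5.65) = -10.287%, loss ≈ 11051 × 10.287/100 ≈ 1137.
Year 2000: gap = -2.7 × (7.86 - 5.65) = -5.967%, loss ≈ 11051 × 5.967/100 ≈ 659.
Total lost output = 254 + 1402 + 1137 + 659 = 3452 billion.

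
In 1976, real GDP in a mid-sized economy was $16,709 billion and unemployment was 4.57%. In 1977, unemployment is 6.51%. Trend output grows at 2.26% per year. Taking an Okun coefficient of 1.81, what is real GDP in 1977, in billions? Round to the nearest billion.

$16,500 billion

Δu = 6.51 - 4.57 = 1.94 points.
Okun's law (growth form): g_Y = g_Y* - β × Δu = 2.26 - 1.81 × (1.94) = 2.26 - 3.5114 = -1.2514%.
Real GDP in the next year = 16709 × (1 - 1.2514/100) = 16709 × 0.987486 ≈ 16500 billion.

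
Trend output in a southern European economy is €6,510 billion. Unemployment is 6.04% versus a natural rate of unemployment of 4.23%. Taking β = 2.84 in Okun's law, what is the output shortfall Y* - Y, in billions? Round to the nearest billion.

Output gap = -2.84 × (6.04 - 4.23) = -2.84 × 1.81 = -5.1404%.
Actual GDP ≈ 6510 × 0.948596 ≈ 6175 billion, so the shortfall is 6510 - 6175 = 335 billion.

€335 billion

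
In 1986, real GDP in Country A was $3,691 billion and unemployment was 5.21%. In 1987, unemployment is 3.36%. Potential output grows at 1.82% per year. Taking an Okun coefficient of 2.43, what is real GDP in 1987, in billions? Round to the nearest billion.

Δu = 3.36 - 5.21 = -1.85 points.
Okun's law (growth form): g_Y = g_Y* - β × Δu = 1.82 - 2.43 × (-1.85) = 1.82 + 4.4955 = 6.3155%.
Real GDP in the next year = 3691 × (1 + 6.3155/100) = 3691 × 1.063155 ≈ 3924 billion.

$3,924 billion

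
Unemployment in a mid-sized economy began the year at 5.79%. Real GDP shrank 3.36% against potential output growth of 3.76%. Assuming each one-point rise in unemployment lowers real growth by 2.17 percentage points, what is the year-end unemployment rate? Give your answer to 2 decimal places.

9.07%

Growth-rate Okun's law: g_Y = g_Y* - β × Δu, so Δu = (g_Y* - g_Y)/β.
Δu = (3.76 + 3.36)/2.17 = 7.12/2.17 = 3.28 percentage points.
Year-end unemployment = 5.79 + 3.28 = 9.07%.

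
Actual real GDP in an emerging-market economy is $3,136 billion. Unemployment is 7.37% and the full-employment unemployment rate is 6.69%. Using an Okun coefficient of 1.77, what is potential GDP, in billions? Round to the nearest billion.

$3,174 billion

Unemployment gap = 7.37 - 6.69 = 0.68 points, so output gap = -1.77 × 0.68 = -1.2036%.
Since Y = Y* × (1 + gap/100), Y* = 3136/0.987964 ≈ 3174 billion.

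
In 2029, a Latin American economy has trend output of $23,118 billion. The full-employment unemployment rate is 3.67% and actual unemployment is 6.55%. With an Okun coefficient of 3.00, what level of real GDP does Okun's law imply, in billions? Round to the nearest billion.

$21,121 billion

Unemployment gap = 6.55 - 3.67 = 2.88 points, so the output gap is -3 × 2.88 = -8.64%.
Actual GDP = 23118 × (1 - 8.64/100) = 23118 × 0.9136 ≈ 21121 billion.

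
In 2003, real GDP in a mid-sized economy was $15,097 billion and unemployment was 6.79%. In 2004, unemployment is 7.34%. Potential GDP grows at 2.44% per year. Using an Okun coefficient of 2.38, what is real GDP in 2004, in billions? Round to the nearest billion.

$15,268 billion

Δu = 7.34 - 6.79 = 0.55 points.
Okun's law (growth form): g_Y = g_Y* - β × Δu = 2.44 - 2.38 × (0.55) = 2.44 - 1.309 = 1.131%.
Real GDP in the next year = 15097 × (1 + 1.131/100) = 15097 × 1.01131 ≈ 15268 billion.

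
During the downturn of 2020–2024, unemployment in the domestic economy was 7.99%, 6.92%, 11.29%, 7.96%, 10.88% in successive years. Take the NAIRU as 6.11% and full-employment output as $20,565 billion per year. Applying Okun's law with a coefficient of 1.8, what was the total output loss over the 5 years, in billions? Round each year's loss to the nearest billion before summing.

Year 2020: gap = -1.8 × (7.99 - 6.11) = -3.384%, loss ≈ 20565 × 3.384/100 ≈ 696.
Year 2021: gap = -1.8 × (6.92 - 6.11) = -1.458%, loss ≈ 20565 × 1.458/100 ≈ 300.
Year 2022: gap = -1.8 × (11.29 - 6.11) = -9.324%, loss ≈ 20565 × 9.324/100 ≈ 1917.
Year 2023: gap = -1.8 × (7.96 - 6.11) = -3.33%, loss ≈ 20565 × 3.33/100 ≈ 685.
Year 2024: gap = -1.8 × (10.88 - 6.11) = -8.586%, loss ≈ 20565 × 8.586/100 ≈ 1766.
Total lost output = 696 + 300 + 1917 + 685 + 1766 = 5364 billion.

$5,364 billion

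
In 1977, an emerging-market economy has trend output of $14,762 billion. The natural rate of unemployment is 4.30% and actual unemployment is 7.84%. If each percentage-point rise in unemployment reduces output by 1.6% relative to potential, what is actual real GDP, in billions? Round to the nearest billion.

Unemployment gap = 7.84 - 4.3 = 3.54 points, so the output gap is -1.6 × 3.54 = -5.664%.
Actual GDP = 14762 × (1 - 5.664/100) = 14762 × 0.94336 ≈ 13926 billion.

$13,926 billion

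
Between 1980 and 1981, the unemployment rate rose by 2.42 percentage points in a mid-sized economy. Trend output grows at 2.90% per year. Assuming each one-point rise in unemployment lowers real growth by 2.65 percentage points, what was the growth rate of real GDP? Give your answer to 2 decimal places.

Growth-rate Okun's law: g_Y = g_Y* - β × Δu.
g_Y = 2.90 - 2.65 × (2.42) = 2.9 - 6.413 = -3.513%, i.e. -3.51% to 2 d.p.

-3.51%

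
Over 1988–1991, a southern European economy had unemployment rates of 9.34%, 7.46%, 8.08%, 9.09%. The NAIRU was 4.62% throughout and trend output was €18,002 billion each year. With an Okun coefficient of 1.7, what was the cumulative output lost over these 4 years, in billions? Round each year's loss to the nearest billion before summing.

Year 1988: gap = -1.7 × (9.34 - 4.62) = -8.024%, loss ≈ 18002 × 8.024/100 ≈ 1444.
Year 1989: gap = -1.7 × (7.46 - 4.62) = -4.828%, loss ≈ 18002 × 4.828/100 ≈ 869.
Year 1990: gap = -1.7 × (8.08 - 4.62) = -5.882%, loss ≈ 18002 × 5.882/100 ≈ 1059.
Year 1991: gap = -1.7 × (9.09 - 4.62) = -7.599%, loss ≈ 18002 × 7.599/100 ≈ 1368.
Total lost output = 1444 + 869 + 1059 + 1368 = 4740 billion.

€4,740 billion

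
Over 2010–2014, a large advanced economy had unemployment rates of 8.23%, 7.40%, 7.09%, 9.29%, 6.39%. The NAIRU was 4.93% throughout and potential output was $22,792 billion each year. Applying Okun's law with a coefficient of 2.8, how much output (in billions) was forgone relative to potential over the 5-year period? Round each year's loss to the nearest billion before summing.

Year 2010: gap = -2.8 × (8.23 - 4.93) = -9.24%, loss ≈ 22792 × 9.24/100 ≈ 2106.
Year 2011: gap = -2.8 × (7.4 - 4.93) = -6.916%, loss ≈ 22792 × 6.916/100 ≈ 1576.
Year 2012: gap = -2.8 × (7.09 - 4.93) = -6.048%, loss ≈ 22792 × 6.048/100 ≈ 1378.
Year 2013: gap = -2.8 × (9.29 - 4.93) = -12.208%, loss ≈ 22792 × 12.208/100 ≈ 2782.
Year 2014: gap = -2.8 × (6.39 - 4.93) = -4.088%, loss ≈ 22792 × 4.088/100 ≈ 932.
Total lost output = 2106 + 1576 + 1378 + 2782 + 932 = 8774 billion.

$8,774 billion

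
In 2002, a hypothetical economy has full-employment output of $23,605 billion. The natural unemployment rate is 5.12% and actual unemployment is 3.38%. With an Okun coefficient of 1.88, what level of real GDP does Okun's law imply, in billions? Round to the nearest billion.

Unemployment gap = 3.38 - 5.12 = -1.74 points, so the output gap is -1.88 × (-1.74) = 3.2712%.
Actual GDP = 23605 × (1 + 3.2712/100) = 23605 × 1.032712 ≈ 24377 billion.

$24,377 billion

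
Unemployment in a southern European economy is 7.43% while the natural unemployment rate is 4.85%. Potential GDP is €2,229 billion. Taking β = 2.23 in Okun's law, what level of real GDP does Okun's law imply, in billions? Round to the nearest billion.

€2,101 billion

Unemployment gap = 7.43 - 4.85 = 2.58 points, so the output gap is -2.23 × 2.58 = -5.7534%.
Actual GDP = 2229 × (1 - 5.7534/100) = 2229 × 0.942466 ≈ 2101 billion.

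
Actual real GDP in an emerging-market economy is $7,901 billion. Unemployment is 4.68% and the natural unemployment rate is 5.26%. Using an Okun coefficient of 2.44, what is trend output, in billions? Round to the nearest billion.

Unemployment gap = 4.68 - 5.26 = -0.58 points, so output gap = -2.44 × (-0.58) = 1.4152%.
Since Y = Y* × (1 + gap/100), Y* = 7901/1.014152 ≈ 7791 billion.

$7,791 billion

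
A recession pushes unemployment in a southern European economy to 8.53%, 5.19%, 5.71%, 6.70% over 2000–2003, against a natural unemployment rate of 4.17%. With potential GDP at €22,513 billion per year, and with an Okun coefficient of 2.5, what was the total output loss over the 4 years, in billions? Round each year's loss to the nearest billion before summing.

€5,319 billion

Year 2000: gap = -2.5 × (8.53 - 4.17) = -10.9%, loss ≈ 22513 × 10.9/100 ≈ 2454.
Year 2001: gap = -2.5 × (5.19 - 4.17) = -2.55%, loss ≈ 22513 × 2.55/100 ≈ 574.
Year 2002: gap = -2.5 × (5.71 - 4.17) = -3.85%, loss ≈ 22513 × 3.85/100 ≈ 867.
Year 2003: gap = -2.5 × (6.7 - 4.17) = -6.325%, loss ≈ 22513 × 6.325/100 ≈ 1424.
Total lost output = 2454 + 574 + 867 + 1424 = 5319 billion.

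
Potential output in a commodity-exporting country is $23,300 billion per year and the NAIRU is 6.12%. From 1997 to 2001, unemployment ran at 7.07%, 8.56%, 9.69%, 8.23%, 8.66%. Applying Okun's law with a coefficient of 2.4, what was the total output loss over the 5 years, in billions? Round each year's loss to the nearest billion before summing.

$6,491 billion

Year 1997: gap = -2.4 × (7.07 - 6.12) = -2.28%, loss ≈ 23300 × 2.28/100 ≈ 531.
Year 1998: gap = -2.4 × (8.56 - 6.12) = -5.856%, loss ≈ 23300 × 5.856/100 ≈ 1364.
Year 1999: gap = -2.4 × (9.69 - 6.12) = -8.568%, loss ≈ 23300 × 8.568/100 ≈ 1996.
Year 2000: gap = -2.4 × (8.23 - 6.12) = -5.064%, loss ≈ 23300 × 5.064/100 ≈ 1180.
Year 2001: gap = -2.4 × (8.66 - 6.12) = -6.096%, loss ≈ 23300 × 6.096/100 ≈ 1420.
Total lost output = 531 + 1364 + 1996 + 1180 + 1420 = 6491 billion.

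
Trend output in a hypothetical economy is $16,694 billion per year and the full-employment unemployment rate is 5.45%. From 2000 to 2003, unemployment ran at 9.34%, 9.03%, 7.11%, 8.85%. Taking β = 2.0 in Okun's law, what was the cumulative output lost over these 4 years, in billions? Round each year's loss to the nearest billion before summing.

Year 2000: gap = -2.0 × (9.34 - 5.45) = -7.78%, loss ≈ 16694 × 7.78/100 ≈ 1299.
Year 2001: gap = -2.0 × (9.03 - 5.45) = -7.16%, loss ≈ 16694 × 7.16/100 ≈ 1195.
Year 2002: gap = -2.0 × (7.11 - 5.45) = -3.32%, loss ≈ 16694 × 3.32/100 ≈ 554.
Year 2003: gap = -2.0 × (8.85 - 5.45) = -6.8%, loss ≈ 16694 × 6.8/100 ≈ 1135.
Total lost output = 1299 + 1195 + 554 + 1135 = 4183 billion.

$4,183 billion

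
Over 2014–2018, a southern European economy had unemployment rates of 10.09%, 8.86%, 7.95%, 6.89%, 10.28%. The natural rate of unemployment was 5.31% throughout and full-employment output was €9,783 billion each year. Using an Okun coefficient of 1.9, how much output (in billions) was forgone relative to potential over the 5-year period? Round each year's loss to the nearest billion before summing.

€3,257 billion

Year 2014: gap = -1.9 × (10.09 - 5.31) = -9.082%, loss ≈ 9783 × 9.082/100 ≈ 888.
Year 2015: gap = -1.9 × (8.86 - 5.31) = -6.745%, loss ≈ 9783 × 6.745/100 ≈ 660.
Year 2016: gap = -1.9 × (7.95 - 5.31) = -5.016%, loss ≈ 9783 × 5.016/100 ≈ 491.
Year 2017: gap = -1.9 × (6.89 - 5.31) = -3.002%, loss ≈ 9783 × 3.002/100 ≈ 294.
Year 2018: gap = -1.9 × (10.28 - 5.31) = -9.443%, loss ≈ 9783 × 9.443/100 ≈ 924.
Total lost output = 888 + 660 + 491 + 294 + 924 = 3257 billion.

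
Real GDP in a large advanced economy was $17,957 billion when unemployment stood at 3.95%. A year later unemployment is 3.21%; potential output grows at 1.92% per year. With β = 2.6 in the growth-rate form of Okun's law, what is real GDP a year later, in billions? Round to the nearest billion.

Δu = 3.21 - 3.95 = -0.74 points.
Okun's law (growth form): g_Y = g_Y* - β × Δu = 1.92 - 2.6 × (-0.74) = 1.92 + 1.924 = 3.844%.
Real GDP in the next year = 17957 × (1 + 3.844/100) = 17957 × 1.03844 ≈ 18647 billion.

$18,647 billion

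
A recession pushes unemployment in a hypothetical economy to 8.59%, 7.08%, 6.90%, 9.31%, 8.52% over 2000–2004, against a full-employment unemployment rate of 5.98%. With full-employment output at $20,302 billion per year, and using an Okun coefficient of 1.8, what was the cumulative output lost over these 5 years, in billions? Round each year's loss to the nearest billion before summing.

$3,837 billion

Year 2000: gap = -1.8 × (8.59 - 5.98) = -4.698%, loss ≈ 20302 × 4.698/100 ≈ 954.
Year 2001: gap = -1.8 × (7.08 - 5.98) = -1.98%, loss ≈ 20302 × 1.98/100 ≈ 402.
Year 2002: gap = -1.8 × (6.9 - 5.98) = -1.656%, loss ≈ 20302 × 1.656/100 ≈ 336.
Year 2003: gap = -1.8 × (9.31 - 5.98) = -5.994%, loss ≈ 20302 × 5.994/100 ≈ 1217.
Year 2004: gap = -1.8 × (8.52 - 5.98) = -4.572%, loss ≈ 20302 × 4.572/100 ≈ 928.
Total lost output = 954 + 402 + 336 + 1217 + 928 = 3837 billion.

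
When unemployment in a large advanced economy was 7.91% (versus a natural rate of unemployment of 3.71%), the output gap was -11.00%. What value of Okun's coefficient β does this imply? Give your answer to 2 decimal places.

Okun's law: output gap = -β × (u - u*).
-11.00 = -β × (7.91 - 3.71) = -β × 4.2, so β = 11/4.2 = 2.62.

β ≈ 2.62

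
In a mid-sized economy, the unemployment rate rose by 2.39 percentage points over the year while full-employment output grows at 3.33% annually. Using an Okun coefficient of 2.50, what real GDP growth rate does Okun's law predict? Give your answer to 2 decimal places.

-2.65%

Growth-rate Okun's law: g_Y = g_Y* - β × Δu.
g_Y = 3.33 - 2.50 × (2.39) = 3.33 - 5.975 = -2.645%, i.e. -2.65% to 2 d.p.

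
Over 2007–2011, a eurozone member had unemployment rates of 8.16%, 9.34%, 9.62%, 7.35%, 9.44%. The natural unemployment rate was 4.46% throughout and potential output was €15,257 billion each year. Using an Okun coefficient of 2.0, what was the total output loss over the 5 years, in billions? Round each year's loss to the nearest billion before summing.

€6,595 billion

Year 2007: gap = -2.0 × (8.16 - 4.46) = -7.4%, loss ≈ 15257 × 7.4/100 ≈ 1129.
Year 2008: gap = -2.0 × (9.34 - 4.46) = -9.76%, loss ≈ 15257 × 9.76/100 ≈ 1489.
Year 2009: gap = -2.0 × (9.62 - 4.46) = -10.32%, loss ≈ 15257 × 10.32/100 ≈ 1575.
Year 2010: gap = -2.0 × (7.35 - 4.46) = -5.78%, loss ≈ 15257 × 5.78/100 ≈ 882.
Year 2011: gap = -2.0 × (9.44 - 4.46) = -9.96%, loss ≈ 15257 × 9.96/100 ≈ 1520.
Total lost output = 1129 + 1489 + 1575 + 882 + 1520 = 6595 billion.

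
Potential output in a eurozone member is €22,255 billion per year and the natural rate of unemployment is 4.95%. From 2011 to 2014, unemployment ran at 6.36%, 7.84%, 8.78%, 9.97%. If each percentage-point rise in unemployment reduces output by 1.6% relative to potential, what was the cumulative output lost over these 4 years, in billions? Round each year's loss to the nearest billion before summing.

€4,683 billion

Year 2011: gap = -1.6 × (6.36 - 4.95) = -2.256%, loss ≈ 22255 × 2.256/100 ≈ 502.
Year 2012: gap = -1.6 × (7.84 - 4.95) = -4.624%, loss ≈ 22255 × 4.624/100 ≈ 1029.
Year 2013: gap = -1.6 × (8.78 - 4.95) = -6.128%, loss ≈ 22255 × 6.128/100 ≈ 1364.
Year 2014: gap = -1.6 × (9.97 - 4.95) = -8.032%, loss ≈ 22255 × 8.032/100 ≈ 1788.
Total lost output = 502 + 1029 + 1364 + 1788 = 4683 billion.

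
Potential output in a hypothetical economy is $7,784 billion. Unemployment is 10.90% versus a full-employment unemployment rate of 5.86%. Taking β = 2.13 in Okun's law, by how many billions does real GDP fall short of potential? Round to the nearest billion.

$836 billion

Output gap = -2.13 × (10.9 - 5.86) = -2.13 × 5.04 = -10.7352%.
Actual GDP ≈ 7784 × 0.892648 ≈ 6948 billion, so the shortfall is 7784 - 6948 = 836 billion.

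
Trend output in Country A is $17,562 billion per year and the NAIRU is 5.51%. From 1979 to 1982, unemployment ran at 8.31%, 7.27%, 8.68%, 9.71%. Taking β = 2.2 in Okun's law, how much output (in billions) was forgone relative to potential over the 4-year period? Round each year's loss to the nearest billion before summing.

$4,610 billion

Year 1979: gap = -2.2 × (8.31 - 5.51) = -6.16%, loss ≈ 17562 × 6.16/100 ≈ 1082.
Year 1980: gap = -2.2 × (7.27 - 5.51) = -3.872%, loss ≈ 17562 × 3.872/100 ≈ 680.
Year 1981: gap = -2.2 × (8.68 - 5.51) = -6.974%, loss ≈ 17562 × 6.974/100 ≈ 1225.
Year 1982: gap = -2.2 × (9.71 - 5.51) = -9.24%, loss ≈ 17562 × 9.24/100 ≈ 1623.
Total lost output = 1082 + 680 + 1225 + 1623 = 4610 billion.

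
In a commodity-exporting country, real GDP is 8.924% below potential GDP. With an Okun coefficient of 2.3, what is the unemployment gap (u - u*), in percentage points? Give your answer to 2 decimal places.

Okun's law: output gap = -β × (u - u*), so u - u* = -(output gap)/β.
u - u* = -(-8.924)/2.3 = 3.88 percentage points.

3.88 percentage points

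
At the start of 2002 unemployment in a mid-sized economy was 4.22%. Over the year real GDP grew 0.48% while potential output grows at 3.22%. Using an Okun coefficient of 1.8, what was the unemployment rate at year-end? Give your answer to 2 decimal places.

5.74%

Growth-rate Okun's law: g_Y = g_Y* - β × Δu, so Δu = (g_Y* - g_Y)/β.
Δu = (3.22 - 0.48)/1.8 = 2.74/1.8 = 1.52 percentage points.
Year-end unemployment = 4.22 + 1.52 = 5.74%.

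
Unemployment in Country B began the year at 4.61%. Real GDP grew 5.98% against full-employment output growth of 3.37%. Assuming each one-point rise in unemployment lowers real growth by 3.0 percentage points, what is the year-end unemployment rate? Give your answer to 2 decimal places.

Growth-rate Okun's law: g_Y = g_Y* - β × Δu, so Δu = (g_Y* - g_Y)/β.
Δu = (3.37 - 5.98)/3.0 = -2.61/3.0 = -0.87 percentage points.
Year-end unemployment = 4.61 - 0.87 = 3.74%.

3.74%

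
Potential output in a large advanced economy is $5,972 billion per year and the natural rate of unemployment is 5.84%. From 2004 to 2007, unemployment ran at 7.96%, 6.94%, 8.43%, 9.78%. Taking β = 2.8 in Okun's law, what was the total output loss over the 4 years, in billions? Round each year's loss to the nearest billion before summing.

$1,630 billion

Year 2004: gap = -2.8 × (7.96 - 5.84) = -5.936%, loss ≈ 5972 × 5.936/100 ≈ 354.
Year 2005: gap = -2.8 × (6.94 - 5.84) = -3.08%, loss ≈ 5972 × 3.08/100 ≈ 184.
Year 2006: gap = -2.8 × (8.43 - 5.84) = -7.252%, loss ≈ 5972 × 7.252/100 ≈ 433.
Year 2007: gap = -2.8 × (9.78 - 5.84) = -11.032%, loss ≈ 5972 × 11.032/100 ≈ 659.
Total lost output = 354 + 184 + 433 + 659 = 1630 billion.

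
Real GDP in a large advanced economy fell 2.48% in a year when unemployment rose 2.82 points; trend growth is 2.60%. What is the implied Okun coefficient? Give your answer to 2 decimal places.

β ≈ 1.80

Growth form: g_Y = g_Y* - β × Δu, so β = (g_Y* - g_Y)/Δu.
β = (2.6 + 2.48)/2.82 = 5.08/2.82 = 1.80.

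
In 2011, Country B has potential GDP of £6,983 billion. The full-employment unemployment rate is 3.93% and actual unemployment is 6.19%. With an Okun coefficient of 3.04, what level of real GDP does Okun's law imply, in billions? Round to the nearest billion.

Unemployment gap = 6.19 - 3.93 = 2.26 points, so the output gap is -3.04 × 2.26 = -6.8704%.
Actual GDP = 6983 × (1 - 6.8704/100) = 6983 × 0.931296 ≈ 6503 billion.

£6,503 billion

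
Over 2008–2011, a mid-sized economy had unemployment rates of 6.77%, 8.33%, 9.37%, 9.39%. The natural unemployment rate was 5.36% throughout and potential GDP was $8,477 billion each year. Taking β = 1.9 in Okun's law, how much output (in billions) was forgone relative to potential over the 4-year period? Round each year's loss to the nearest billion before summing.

Year 2008: gap = -1.9 × (6.77 - 5.36) = -2.679%, loss ≈ 8477 × 2.679/100 ≈ 227.
Year 2009: gap = -1.9 × (8.33 - 5.36) = -5.643%, loss ≈ 8477 × 5.643/100 ≈ 478.
Year 2010: gap = -1.9 × (9.37 - 5.36) = -7.619%, loss ≈ 8477 × 7.619/100 ≈ 646.
Year 2011: gap = -1.9 × (9.39 - 5.36) = -7.657%, loss ≈ 8477 × 7.657/100 ≈ 649.
Total lost output = 227 + 478 + 646 + 649 = 2000 billion.

$2,000 billion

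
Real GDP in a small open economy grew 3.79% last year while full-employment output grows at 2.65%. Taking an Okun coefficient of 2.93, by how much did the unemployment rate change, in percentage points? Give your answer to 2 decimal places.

-0.39 percentage points

Growth-rate Okun's law: g_Y = g_Y* - β × Δu, so Δu = (g_Y* - g_Y)/β.
Δu = (2.65 - 3.79)/2.93 = -1.14/2.93 = -0.39 percentage points.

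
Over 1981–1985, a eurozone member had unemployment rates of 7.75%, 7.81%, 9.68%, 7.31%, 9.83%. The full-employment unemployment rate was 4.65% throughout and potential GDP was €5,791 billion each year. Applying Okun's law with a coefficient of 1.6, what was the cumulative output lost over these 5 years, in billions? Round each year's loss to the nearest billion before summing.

Year 1981: gap = -1.6 × (7.75 - 4.65) = -4.96%, loss ≈ 5791 × 4.96/100 ≈ 287.
Year 1982: gap = -1.6 × (7.81 - 4.65) = -5.056%, loss ≈ 5791 × 5.056/100 ≈ 293.
Year 1983: gap = -1.6 × (9.68 - 4.65) = -8.048%, loss ≈ 5791 × 8.048/100 ≈ 466.
Year 1984: gap = -1.6 × (7.31 - 4.65) = -4.256%, loss ≈ 5791 × 4.256/100 ≈ 246.
Year 1985: gap = -1.6 × (9.83 - 4.65) = -8.288%, loss ≈ 5791 × 8.288/100 ≈ 480.
Total lost output = 287 + 293 + 466 + 246 + 480 = 1772 billion.

€1,772 billion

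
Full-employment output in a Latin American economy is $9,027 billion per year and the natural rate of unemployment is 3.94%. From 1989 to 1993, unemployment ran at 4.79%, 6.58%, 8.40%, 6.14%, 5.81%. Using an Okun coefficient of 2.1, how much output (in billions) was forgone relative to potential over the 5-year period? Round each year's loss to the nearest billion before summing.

$2,277 billion

Year 1989: gap = -2.1 × (4.79 - 3.94) = -1.785%, loss ≈ 9027 × 1.785/100 ≈ 161.
Year 1990: gap = -2.1 × (6.58 - 3.94) = -5.544%, loss ≈ 9027 × 5.544/100 ≈ 500.
Year 1991: gap = -2.1 × (8.4 - 3.94) = -9.366%, loss ≈ 9027 × 9.366/100 ≈ 845.
Year 1992: gap = -2.1 × (6.14 - 3.94) = -4.62%, loss ≈ 9027 × 4.62/100 ≈ 417.
Year 1993: gap = -2.1 × (5.81 - 3.94) = -3.927%, loss ≈ 9027 × 3.927/100 ≈ 354.
Total lost output = 161 + 500 + 845 + 417 + 354 = 2277 billion.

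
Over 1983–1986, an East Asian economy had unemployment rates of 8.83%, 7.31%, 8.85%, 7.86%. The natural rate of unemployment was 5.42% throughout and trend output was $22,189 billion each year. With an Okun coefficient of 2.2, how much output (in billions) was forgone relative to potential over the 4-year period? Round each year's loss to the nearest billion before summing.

Year 1983: gap = -2.2 × (8.83 - 5.42) = -7.502%, loss ≈ 22189 × 7.502/100 ≈ 1665.
Year 1984: gap = -2.2 × (7.31 - 5.42) = -4.158%, loss ≈ 22189 × 4.158/100 ≈ 923.
Year 1985: gap = -2.2 × (8.85 - 5.42) = -7.546%, loss ≈ 22189 × 7.546/100 ≈ 1674.
Year 1986: gap = -2.2 × (7.86 - 5.42) = -5.368%, loss ≈ 22189 × 5.368/100 ≈ 1191.
Total lost output = 1665 + 923 + 1674 + 1191 = 5453 billion.

$5,453 billion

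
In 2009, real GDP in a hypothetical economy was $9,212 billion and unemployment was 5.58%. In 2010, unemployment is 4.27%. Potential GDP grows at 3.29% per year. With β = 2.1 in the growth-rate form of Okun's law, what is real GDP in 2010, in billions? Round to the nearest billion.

Δu = 4.27 - 5.58 = -1.31 points.
Okun's law (growth form): g_Y = g_Y* - β × Δu = 3.29 - 2.1 × (-1.31) = 3.29 + 2.751 = 6.041%.
Real GDP in the next year = 9212 × (1 + 6.041/100) = 9212 × 1.06041 ≈ 9768 billion.

$9,768 billion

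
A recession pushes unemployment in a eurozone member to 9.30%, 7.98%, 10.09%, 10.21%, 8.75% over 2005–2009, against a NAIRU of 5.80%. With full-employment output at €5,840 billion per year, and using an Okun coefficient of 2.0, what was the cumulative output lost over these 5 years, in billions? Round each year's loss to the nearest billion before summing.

Year 2005: gap = -2.0 × (9.3 - 5.8) = -7%, loss ≈ 5840 × 7/100 ≈ 409.
Year 2006: gap = -2.0 × (7.98 - 5.8) = -4.36%, loss ≈ 5840 × 4.36/100 ≈ 255.
Year 2007: gap = -2.0 × (10.09 - 5.8) = -8.58%, loss ≈ 5840 × 8.58/100 ≈ 501.
Year 2008: gap = -2.0 × (10.21 - 5.8) = -8.82%, loss ≈ 5840 × 8.82/100 ≈ 515.
Year 2009: gap = -2.0 × (8.75 - 5.8) = -5.9%, loss ≈ 5840 × 5.9/100 ≈ 345.
Total lost output = 409 + 255 + 501 + 515 + 345 = 2025 billion.

€2,025 billion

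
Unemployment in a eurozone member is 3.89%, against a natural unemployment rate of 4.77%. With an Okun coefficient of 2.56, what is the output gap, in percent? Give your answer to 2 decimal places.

2.25%

The unemployment gap is 3.89 - 4.77 = -0.88 percentage points.
Okun's law gives an output gap of -2.56 × (-0.88) = 2.2528%, i.e. 2.25% above potential.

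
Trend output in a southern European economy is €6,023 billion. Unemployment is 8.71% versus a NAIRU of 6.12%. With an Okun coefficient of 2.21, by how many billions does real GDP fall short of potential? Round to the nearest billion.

Output gap = -2.21 × (8.71 - 6.12) = -2.21 × 2.59 = -5.7239%.
Actual GDP ≈ 6023 × 0.942761 ≈ 5678 billion, so the shortfall is 6023 - 5678 = 345 billion.

€345 billion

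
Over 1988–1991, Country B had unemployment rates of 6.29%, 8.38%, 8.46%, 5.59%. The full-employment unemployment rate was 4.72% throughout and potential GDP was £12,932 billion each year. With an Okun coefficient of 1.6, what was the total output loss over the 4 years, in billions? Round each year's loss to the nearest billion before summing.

£2,036 billion

Year 1988: gap = -1.6 × (6.29 - 4.72) = -2.512%, loss ≈ 12932 × 2.512/100 ≈ 325.
Year 1989: gap = -1.6 × (8.38 - 4.72) = -5.856%, loss ≈ 12932 × 5.856/100 ≈ 757.
Year 1990: gap = -1.6 × (8.46 - 4.72) = -5.984%, loss ≈ 12932 × 5.984/100 ≈ 774.
Year 1991: gap = -1.6 × (5.59 - 4.72) = -1.392%, loss ≈ 12932 × 1.392/100 ≈ 180.
Total lost output = 325 + 757 + 774 + 180 = 2036 billion.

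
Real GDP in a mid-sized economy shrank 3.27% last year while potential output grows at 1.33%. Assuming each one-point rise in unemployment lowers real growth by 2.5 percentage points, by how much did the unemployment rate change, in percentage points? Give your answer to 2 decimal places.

1.84 percentage points

Growth-rate Okun's law: g_Y = g_Y* - β × Δu, so Δu = (g_Y* - g_Y)/β.
Δu = (1.33 + 3.27)/2.5 = 4.6/2.5 = 1.84 percentage points.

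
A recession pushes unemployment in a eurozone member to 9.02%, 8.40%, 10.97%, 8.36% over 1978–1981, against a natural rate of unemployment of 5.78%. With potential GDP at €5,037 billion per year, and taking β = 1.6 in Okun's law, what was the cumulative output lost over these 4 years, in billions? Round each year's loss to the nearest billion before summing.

Year 1978: gap = -1.6 × (9.02 - 5.78) = -5.184%, loss ≈ 5037 × 5.184/100 ≈ 261.
Year 1979: gap = -1.6 × (8.4 - 5.78) = -4.192%, loss ≈ 5037 × 4.192/100 ≈ 211.
Year 1980: gap = -1.6 × (10.97 - 5.78) = -8.304%, loss ≈ 5037 × 8.304/100 ≈ 418.
Year 1981: gap = -1.6 × (8.36 - 5.78) = -4.128%, loss ≈ 5037 × 4.128/100 ≈ 208.
Total lost output = 261 + 211 + 418 + 208 = 1098 billion.

€1,098 billion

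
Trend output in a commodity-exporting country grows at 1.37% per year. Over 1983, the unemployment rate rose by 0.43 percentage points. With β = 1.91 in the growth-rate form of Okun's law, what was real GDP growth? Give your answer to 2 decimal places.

0.55%

Growth-rate Okun's law: g_Y = g_Y* - β × Δu.
g_Y = 1.37 - 1.91 × (0.43) = 1.37 - 0.8213 = 0.5487%, i.e. 0.55% to 2 d.p.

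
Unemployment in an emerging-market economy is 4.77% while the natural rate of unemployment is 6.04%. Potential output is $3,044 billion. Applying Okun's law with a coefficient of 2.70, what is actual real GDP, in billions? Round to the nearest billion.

$3,148 billion

Unemployment gap = 4.77 - 6.04 = -1.27 points, so the output gap is -2.7 × (-1.27) = 3.429%.
Actual GDP = 3044 × (1 + 3.429/100) = 3044 × 1.03429 ≈ 3148 billion.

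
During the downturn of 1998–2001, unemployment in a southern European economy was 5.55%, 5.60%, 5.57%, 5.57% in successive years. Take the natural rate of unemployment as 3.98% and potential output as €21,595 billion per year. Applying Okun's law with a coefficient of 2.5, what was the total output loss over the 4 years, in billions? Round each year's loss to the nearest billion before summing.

€3,439 billion

Year 1998: gap = -2.5 × (5.55 - 3.98) = -3.925%, loss ≈ 21595 × 3.925/100 ≈ 848.
Year 1999: gap = -2.5 × (5.6 - 3.98) = -4.05%, loss ≈ 21595 × 4.05/100 ≈ 875.
Year 2000: gap = -2.5 × (5.57 - 3.98) = -3.975%, loss ≈ 21595 × 3.975/100 ≈ 858.
Year 2001: gap = -2.5 × (5.57 - 3.98) = -3.975%, loss ≈ 21595 × 3.975/100 ≈ 858.
Total lost output = 848 + 875 + 858 + 858 = 3439 billion.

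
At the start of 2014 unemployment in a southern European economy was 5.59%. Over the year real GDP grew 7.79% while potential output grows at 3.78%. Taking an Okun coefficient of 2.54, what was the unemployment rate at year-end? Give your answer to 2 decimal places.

Growth-rate Okun's law: g_Y = g_Y* - β × Δu, so Δu = (g_Y* - g_Y)/β.
Δu = (3.78 - 7.79)/2.54 = -4.01/2.54 = -1.58 percentage points.
Year-end unemployment = 5.59 - 1.58 = 4.01%.

4.01%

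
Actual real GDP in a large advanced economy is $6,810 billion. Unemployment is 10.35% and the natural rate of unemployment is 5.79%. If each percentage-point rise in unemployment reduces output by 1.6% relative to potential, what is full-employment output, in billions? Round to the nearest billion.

Unemployment gap = 10.35 - 5.79 = 4.56 points, so output gap = -1.6 × 4.56 = -7.296%.
Since Y = Y* × (1 + gap/100), Y* = 6810/0.92704 ≈ 7346 billion.

$7,346 billion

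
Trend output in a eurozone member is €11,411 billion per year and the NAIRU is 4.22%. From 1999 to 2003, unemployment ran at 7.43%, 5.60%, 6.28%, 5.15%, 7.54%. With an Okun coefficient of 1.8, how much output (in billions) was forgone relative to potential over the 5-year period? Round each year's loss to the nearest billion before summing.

€2,238 billion

Year 1999: gap = -1.8 × (7.43 - 4.22) = -5.778%, loss ≈ 11411 × 5.778/100 ≈ 659.
Year 2000: gap = -1.8 × (5.6 - 4.22) = -2.484%, loss ≈ 11411 × 2.484/100 ≈ 283.
Year 2001: gap = -1.8 × (6.28 - 4.22) = -3.708%, loss ≈ 11411 × 3.708/100 ≈ 423.
Year 2002: gap = -1.8 × (5.15 - 4.22) = -1.674%, loss ≈ 11411 × 1.674/100 ≈ 191.
Year 2003: gap = -1.8 × (7.54 - 4.22) = -5.976%, loss ≈ 11411 × 5.976/100 ≈ 682.
Total lost output = 659 + 283 + 423 + 191 + 682 = 2238 billion.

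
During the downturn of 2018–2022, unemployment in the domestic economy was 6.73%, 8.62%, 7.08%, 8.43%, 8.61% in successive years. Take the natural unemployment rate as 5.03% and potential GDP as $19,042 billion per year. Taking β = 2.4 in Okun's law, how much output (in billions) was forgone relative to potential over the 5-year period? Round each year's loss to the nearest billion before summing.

$6,545 billion

Year 2018: gap = -2.4 × (6.73 - 5.03) = -4.08%, loss ≈ 19042 × 4.08/100 ≈ 777.
Year 2019: gap = -2.4 × (8.62 - 5.03) = -8.616%, loss ≈ 19042 × 8.616/100 ≈ 1641.
Year 2020: gap = -2.4 × (7.08 - 5.03) = -4.92%, loss ≈ 19042 × 4.92/100 ≈ 937.
Year 2021: gap = -2.4 × (8.43 - 5.03) = -8.16%, loss ≈ 19042 × 8.16/100 ≈ 1554.
Year 2022: gap = -2.4 × (8.61 - 5.03) = -8.592%, loss ≈ 19042 × 8.592/100 ≈ 1636.
Total lost output = 777 + 1641 + 937 + 1554 + 1636 = 6545 billion.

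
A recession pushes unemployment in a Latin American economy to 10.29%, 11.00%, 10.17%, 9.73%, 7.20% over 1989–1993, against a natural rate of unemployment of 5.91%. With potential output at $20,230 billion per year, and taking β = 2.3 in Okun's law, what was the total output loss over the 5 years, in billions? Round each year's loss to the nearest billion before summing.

$8,765 billion

Year 1989: gap = -2.3 × (10.29 - 5.91) = -10.074%, loss ≈ 20230 × 10.074/100 ≈ 2038.
Year 1990: gap = -2.3 × (11 - 5.91) = -11.707%, loss ≈ 20230 × 11.707/100 ≈ 2368.
Year 1991: gap = -2.3 × (10.17 - 5.91) = -9.798%, loss ≈ 20230 × 9.798/100 ≈ 1982.
Year 1992: gap = -2.3 × (9.73 - 5.91) = -8.786%, loss ≈ 20230 × 8.786/100 ≈ 1777.
Year 1993: gap = -2.3 × (7.2 - 5.91) = -2.967%, loss ≈ 20230 × 2.967/100 ≈ 600.
Total lost output = 2038 + 2368 + 1982 + 1777 + 600 = 8765 billion.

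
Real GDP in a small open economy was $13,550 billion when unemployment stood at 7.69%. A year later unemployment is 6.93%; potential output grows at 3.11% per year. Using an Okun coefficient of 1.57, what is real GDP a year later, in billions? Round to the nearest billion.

Δu = 6.93 - 7.69 = -0.76 points.
Okun's law (growth form): g_Y = g_Y* - β × Δu = 3.11 - 1.57 × (-0.76) = 3.11 + 1.1932 = 4.3032%.
Real GDP in the next year = 13550 × (1 + 4.3032/100) = 13550 × 1.043032 ≈ 14133 billion.

$14,133 billion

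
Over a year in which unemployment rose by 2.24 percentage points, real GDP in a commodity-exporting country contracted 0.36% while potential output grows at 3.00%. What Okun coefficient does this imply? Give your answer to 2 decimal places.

β ≈ 1.50

Growth form: g_Y = g_Y* - β × Δu, so β = (g_Y* - g_Y)/Δu.
β = (3 + 0.36)/2.24 = 3.36/2.24 = 1.50.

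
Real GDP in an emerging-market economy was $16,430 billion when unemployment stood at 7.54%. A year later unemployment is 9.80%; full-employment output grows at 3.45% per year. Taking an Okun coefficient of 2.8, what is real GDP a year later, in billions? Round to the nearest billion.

Δu = 9.8 - 7.54 = 2.26 points.
Okun's law (growth form): g_Y = g_Y* - β × Δu = 3.45 - 2.8 × (2.26) = 3.45 - 6.328 = -2.878%.
Real GDP in the next year = 16430 × (1 - 2.878/100) = 16430 × 0.97122 ≈ 15957 billion.

$15,957 billion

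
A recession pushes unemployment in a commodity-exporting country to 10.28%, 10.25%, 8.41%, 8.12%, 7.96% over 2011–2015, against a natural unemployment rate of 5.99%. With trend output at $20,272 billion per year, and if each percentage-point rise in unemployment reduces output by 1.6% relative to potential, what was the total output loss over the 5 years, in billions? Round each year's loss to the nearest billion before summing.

Year 2011: gap = -1.6 × (10.28 - 5.99) = -6.864%, loss ≈ 20272 × 6.864/100 ≈ 1391.
Year 2012: gap = -1.6 × (10.25 - 5.99) = -6.816%, loss ≈ 20272 × 6.816/100 ≈ 1382.
Year 2013: gap = -1.6 × (8.41 - 5.99) = -3.872%, loss ≈ 20272 × 3.872/100 ≈ 785.
Year 2014: gap = -1.6 × (8.12 - 5.99) = -3.408%, loss ≈ 20272 × 3.408/100 ≈ 691.
Year 2015: gap = -1.6 × (7.96 - 5.99) = -3.152%, loss ≈ 20272 × 3.152/100 ≈ 639.
Total lost output = 1391 + 1382 + 785 + 691 + 639 = 4888 billion.

$4,888 billion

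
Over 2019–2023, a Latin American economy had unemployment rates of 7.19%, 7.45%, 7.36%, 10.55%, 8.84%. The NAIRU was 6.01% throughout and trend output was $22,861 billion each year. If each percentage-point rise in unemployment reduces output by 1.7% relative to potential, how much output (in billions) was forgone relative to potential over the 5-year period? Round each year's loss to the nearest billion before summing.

$4,408 billion

Year 2019: gap = -1.7 × (7.19 - 6.01) = -2.006%, loss ≈ 22861 × 2.006/100 ≈ 459.
Year 2020: gap = -1.7 × (7.45 - 6.01) = -2.448%, loss ≈ 22861 × 2.448/100 ≈ 560.
Year 2021: gap = -1.7 × (7.36 - 6.01) = -2.295%, loss ≈ 22861 × 2.295/100 ≈ 525.
Year 2022: gap = -1.7 × (10.55 - 6.01) = -7.718%, loss ≈ 22861 × 7.718/100 ≈ 1764.
Year 2023: gap = -1.7 × (8.84 - 6.01) = -4.811%, loss ≈ 22861 × 4.811/100 ≈ 1100.
Total lost output = 459 + 560 + 525 + 1764 + 1100 = 4408 billion.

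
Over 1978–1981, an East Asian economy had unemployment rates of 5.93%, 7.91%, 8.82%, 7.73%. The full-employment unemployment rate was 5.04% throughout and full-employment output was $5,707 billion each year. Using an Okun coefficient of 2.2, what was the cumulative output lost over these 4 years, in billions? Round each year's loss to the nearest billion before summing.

$1,285 billion

Year 1978: gap = -2.2 × (5.93 - 5.04) = -1.958%, loss ≈ 5707 × 1.958/100 ≈ 112.
Year 1979: gap = -2.2 × (7.91 - 5.04) = -6.314%, loss ≈ 5707 × 6.314/100 ≈ 360.
Year 1980: gap = -2.2 × (8.82 - 5.04) = -8.316%, loss ≈ 5707 × 8.316/100 ≈ 475.
Year 1981: gap = -2.2 × (7.73 - 5.04) = -5.918%, loss ≈ 5707 × 5.918/100 ≈ 338.
Total lost output = 112 + 360 + 475 + 338 = 1285 billion.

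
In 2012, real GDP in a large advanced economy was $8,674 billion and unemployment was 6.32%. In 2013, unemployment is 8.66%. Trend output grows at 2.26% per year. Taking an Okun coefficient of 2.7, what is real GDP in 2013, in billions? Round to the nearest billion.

Δu = 8.66 - 6.32 = 2.34 points.
Okun's law (growth form): g_Y = g_Y* - β × Δu = 2.26 - 2.7 × (2.34) = 2.26 - 6.318 = -4.058%.
Real GDP in the next year = 8674 × (1 - 4.058/100) = 8674 × 0.95942 ≈ 8322 billion.

$8,322 billion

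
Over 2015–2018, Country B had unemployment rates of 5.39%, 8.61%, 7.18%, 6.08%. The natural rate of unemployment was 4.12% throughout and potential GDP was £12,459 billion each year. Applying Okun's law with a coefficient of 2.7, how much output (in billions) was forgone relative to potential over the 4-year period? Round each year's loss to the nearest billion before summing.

£3,625 billion

Year 2015: gap = -2.7 × (5.39 - 4.12) = -3.429%, loss ≈ 12459 × 3.429/100 ≈ 427.
Year 2016: gap = -2.7 × (8.61 - 4.12) = -12.123%, loss ≈ 12459 × 12.123/100 ≈ 1510.
Year 2017: gap = -2.7 × (7.18 - 4.12) = -8.262%, loss ≈ 12459 × 8.262/100 ≈ 1029.
Year 2018: gap = -2.7 × (6.08 - 4.12) = -5.292%, loss ≈ 12459 × 5.292/100 ≈ 659.
Total lost output = 427 + 1510 + 1029 + 659 = 3625 billion.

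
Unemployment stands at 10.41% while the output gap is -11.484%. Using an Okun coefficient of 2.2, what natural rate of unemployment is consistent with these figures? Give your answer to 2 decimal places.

From Okun's law, u - u* = -(output gap)/β = -(-11.484)/2.2 = 5.22 points.
So u* = 10.41 - 5.22 = 5.19%.

5.19%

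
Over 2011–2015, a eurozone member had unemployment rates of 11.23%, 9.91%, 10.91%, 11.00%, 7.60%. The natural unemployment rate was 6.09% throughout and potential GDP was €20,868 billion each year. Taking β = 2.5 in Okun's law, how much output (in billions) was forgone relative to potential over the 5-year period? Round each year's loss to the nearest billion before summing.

Year 2011: gap = -2.5 × (11.23 - 6.09) = -12.85%, loss ≈ 20868 × 12.85/100 ≈ 2682.
Year 2012: gap = -2.5 × (9.91 - 6.09) = -9.55%, loss ≈ 20868 × 9.55/100 ≈ 1993.
Year 2013: gap = -2.5 × (10.91 - 6.09) = -12.05%, loss ≈ 20868 × 12.05/100 ≈ 2515.
Year 2014: gap = -2.5 × (11 - 6.09) = -12.275%, loss ≈ 20868 × 12.275/100 ≈ 2562.
Year 2015: gap = -2.5 × (7.6 - 6.09) = -3.775%, loss ≈ 20868 × 3.775/100 ≈ 788.
Total lost output = 2682 + 1993 + 2515 + 2562 + 788 = 10540 billion.

€10,540 billion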